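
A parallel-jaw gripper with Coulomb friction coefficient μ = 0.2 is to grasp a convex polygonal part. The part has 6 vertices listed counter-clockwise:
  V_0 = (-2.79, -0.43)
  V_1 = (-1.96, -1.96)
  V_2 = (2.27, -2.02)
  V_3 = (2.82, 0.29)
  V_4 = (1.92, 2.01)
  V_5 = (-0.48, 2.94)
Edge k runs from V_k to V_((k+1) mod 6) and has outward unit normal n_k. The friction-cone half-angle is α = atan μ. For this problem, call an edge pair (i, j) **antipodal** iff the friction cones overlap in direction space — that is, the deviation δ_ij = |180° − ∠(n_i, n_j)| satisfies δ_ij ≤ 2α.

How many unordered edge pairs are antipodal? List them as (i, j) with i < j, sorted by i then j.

α = atan 0.2 = 11.31°;  2α = 22.62°
n_0 = (-0.8790, -0.4768)
n_1 = (-0.0142, -0.9999)
n_2 = (+0.9728, -0.2316)
n_3 = (+0.8860, +0.4636)
n_4 = (+0.3613, +0.9324)
n_5 = (-0.8248, +0.5654)
  (0,1): δ = 119.29°  ·
  (0,2): δ = 41.87°  ·
  (0,3): δ = 0.86°  ✓
  (0,4): δ = 40.34°  ·
  (0,5): δ = 117.09°  ·
  (1,2): δ = 102.58°  ·
  (1,3): δ = 61.57°  ·
  (1,4): δ = 20.37°  ✓
  (1,5): δ = 56.38°  ·
  (2,3): δ = 138.99°  ·
  (2,4): δ = 97.79°  ·
  (2,5): δ = 21.04°  ✓
  (3,4): δ = 138.80°  ·
  (3,5): δ = 62.05°  ·
  (4,5): δ = 103.25°  ·
antipodal pairs: 3

count = 3; pairs: (0,3), (1,4), (2,5)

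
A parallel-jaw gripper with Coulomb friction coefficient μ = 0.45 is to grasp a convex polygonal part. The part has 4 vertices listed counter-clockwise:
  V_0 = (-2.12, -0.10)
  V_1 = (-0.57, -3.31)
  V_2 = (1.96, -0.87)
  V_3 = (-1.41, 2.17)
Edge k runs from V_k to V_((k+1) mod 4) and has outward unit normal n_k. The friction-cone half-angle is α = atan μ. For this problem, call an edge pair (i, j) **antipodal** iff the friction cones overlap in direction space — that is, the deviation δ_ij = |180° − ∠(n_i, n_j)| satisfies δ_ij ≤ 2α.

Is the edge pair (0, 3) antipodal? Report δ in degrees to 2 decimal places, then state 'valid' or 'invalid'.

α = atan 0.45 = 24.23°;  2α = 48.46°
edge 0: e_0 = (+1.55, -3.21);  n_0 = (-0.9005, -0.4348)
edge 3: e_3 = (-0.71, -2.27);  n_3 = (-0.9544, +0.2985)
∠(n_0, n_3) = 43.14°
δ = |180° − 43.14°| = 136.86°
136.86° > 2α = 48.46°  →  invalid

δ = 136.86°, invalid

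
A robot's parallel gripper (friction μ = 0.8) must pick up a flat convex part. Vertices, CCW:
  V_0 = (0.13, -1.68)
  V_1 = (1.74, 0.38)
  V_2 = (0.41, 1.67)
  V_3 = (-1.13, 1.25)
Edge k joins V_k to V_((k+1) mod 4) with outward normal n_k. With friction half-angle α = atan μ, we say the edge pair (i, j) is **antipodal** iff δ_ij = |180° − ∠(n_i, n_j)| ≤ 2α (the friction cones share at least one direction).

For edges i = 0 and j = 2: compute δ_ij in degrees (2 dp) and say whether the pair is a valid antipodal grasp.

δ = 36.74°, valid

α = atan 0.8 = 38.66°;  2α = 77.32°
edge 0: e_0 = (+1.61, +2.06);  n_0 = (+0.7879, -0.6158)
edge 2: e_2 = (-1.54, -0.42);  n_2 = (-0.2631, +0.9648)
∠(n_0, n_2) = 143.26°
δ = |180° − 143.26°| = 36.74°
36.74° ≤ 2α = 77.32°  →  valid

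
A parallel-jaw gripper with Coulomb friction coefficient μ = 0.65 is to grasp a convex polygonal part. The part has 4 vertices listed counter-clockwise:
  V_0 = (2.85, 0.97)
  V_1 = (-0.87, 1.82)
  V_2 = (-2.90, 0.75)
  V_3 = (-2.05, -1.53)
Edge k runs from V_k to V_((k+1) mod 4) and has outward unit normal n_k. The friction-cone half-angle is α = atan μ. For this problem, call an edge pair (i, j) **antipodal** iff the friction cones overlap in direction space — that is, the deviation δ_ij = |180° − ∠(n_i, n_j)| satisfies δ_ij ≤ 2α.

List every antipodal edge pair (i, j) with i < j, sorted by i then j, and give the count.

count = 3; pairs: (0,2), (0,3), (1,3)

α = atan 0.65 = 33.02°;  2α = 66.05°
n_0 = (+0.2228, +0.9749)
n_1 = (-0.4663, +0.8846)
n_2 = (-0.9370, -0.3493)
n_3 = (+0.4545, -0.8908)
  (0,1): δ = 139.34°  ·
  (0,2): δ = 56.68°  ✓
  (0,3): δ = 39.90°  ✓
  (1,2): δ = 97.35°  ·
  (1,3): δ = 0.76°  ✓
  (2,3): δ = 83.41°  ·
antipodal pairs: 3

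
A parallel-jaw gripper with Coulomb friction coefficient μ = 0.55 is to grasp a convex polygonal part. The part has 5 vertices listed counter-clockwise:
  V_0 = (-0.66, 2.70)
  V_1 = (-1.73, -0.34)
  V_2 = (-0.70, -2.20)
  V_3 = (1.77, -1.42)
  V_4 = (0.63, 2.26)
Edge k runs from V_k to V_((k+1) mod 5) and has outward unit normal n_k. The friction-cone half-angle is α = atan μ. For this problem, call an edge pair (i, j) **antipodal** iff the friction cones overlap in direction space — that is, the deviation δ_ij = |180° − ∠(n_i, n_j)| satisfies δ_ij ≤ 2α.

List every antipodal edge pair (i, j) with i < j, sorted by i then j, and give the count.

α = atan 0.55 = 28.81°;  2α = 57.62°
n_0 = (-0.9433, +0.3320)
n_1 = (-0.8748, -0.4844)
n_2 = (+0.3011, -0.9536)
n_3 = (+0.9552, +0.2959)
n_4 = (+0.3228, +0.9465)
  (0,1): δ = 131.63°  ·
  (0,2): δ = 53.08°  ✓
  (0,3): δ = 36.60°  ✓
  (0,4): δ = 90.56°  ·
  (1,2): δ = 101.45°  ·
  (1,3): δ = 11.76°  ✓
  (1,4): δ = 42.19°  ✓
  (2,3): δ = 90.31°  ·
  (2,4): δ = 36.36°  ✓
  (3,4): δ = 126.05°  ·
antipodal pairs: 5

count = 5; pairs: (0,2), (0,3), (1,3), (1,4), (2,4)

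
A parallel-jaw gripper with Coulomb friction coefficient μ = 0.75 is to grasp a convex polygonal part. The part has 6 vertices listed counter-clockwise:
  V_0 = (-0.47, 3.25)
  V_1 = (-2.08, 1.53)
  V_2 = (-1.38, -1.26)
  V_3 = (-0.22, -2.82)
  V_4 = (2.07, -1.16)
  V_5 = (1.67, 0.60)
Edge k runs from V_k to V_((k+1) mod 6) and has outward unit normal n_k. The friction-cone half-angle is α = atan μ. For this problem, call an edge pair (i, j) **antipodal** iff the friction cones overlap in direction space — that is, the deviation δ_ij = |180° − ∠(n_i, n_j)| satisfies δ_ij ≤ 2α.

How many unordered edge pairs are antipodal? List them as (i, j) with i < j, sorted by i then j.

α = atan 0.75 = 36.87°;  2α = 73.74°
n_0 = (-0.7301, +0.6834)
n_1 = (-0.9699, -0.2434)
n_2 = (-0.8025, -0.5967)
n_3 = (+0.5869, -0.8097)
n_4 = (+0.9751, +0.2216)
n_5 = (+0.7780, +0.6283)
  (0,1): δ = 122.81°  ·
  (0,2): δ = 100.26°  ·
  (0,3): δ = 10.95°  ✓
  (0,4): δ = 55.91°  ✓
  (0,5): δ = 82.03°  ·
  (1,2): δ = 157.45°  ·
  (1,3): δ = 68.15°  ✓
  (1,4): δ = 1.28°  ✓
  (1,5): δ = 24.84°  ✓
  (2,3): δ = 90.70°  ·
  (2,4): δ = 23.83°  ✓
  (2,5): δ = 2.29°  ✓
  (3,4): δ = 113.13°  ·
  (3,5): δ = 87.02°  ·
  (4,5): δ = 153.88°  ·
antipodal pairs: 7

count = 7; pairs: (0,3), (0,4), (1,3), (1,4), (1,5), (2,4), (2,5)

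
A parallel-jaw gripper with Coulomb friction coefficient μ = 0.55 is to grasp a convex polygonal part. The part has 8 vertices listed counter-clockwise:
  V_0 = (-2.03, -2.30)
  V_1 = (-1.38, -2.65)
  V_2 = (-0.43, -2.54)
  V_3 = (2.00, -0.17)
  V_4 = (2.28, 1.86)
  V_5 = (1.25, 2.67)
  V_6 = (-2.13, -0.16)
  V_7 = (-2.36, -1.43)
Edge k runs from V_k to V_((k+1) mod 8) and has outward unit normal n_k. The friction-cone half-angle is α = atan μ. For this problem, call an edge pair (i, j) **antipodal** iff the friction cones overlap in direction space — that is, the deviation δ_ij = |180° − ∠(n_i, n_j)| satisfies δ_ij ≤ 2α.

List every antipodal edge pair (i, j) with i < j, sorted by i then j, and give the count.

α = atan 0.55 = 28.81°;  2α = 57.62°
n_0 = (-0.4741, -0.8805)
n_1 = (+0.1150, -0.9934)
n_2 = (+0.6982, -0.7159)
n_3 = (+0.9906, -0.1366)
n_4 = (+0.6182, +0.7861)
n_5 = (-0.6420, +0.7667)
n_6 = (-0.9840, +0.1782)
n_7 = (-0.9350, -0.3547)
  (0,1): δ = 145.09°  ·
  (0,2): δ = 107.42°  ·
  (0,3): δ = 69.55°  ·
  (0,4): δ = 9.88°  ✓
  (0,5): δ = 68.24°  ·
  (0,6): δ = 108.04°  ·
  (0,7): δ = 139.07°  ·
  (1,2): δ = 142.32°  ·
  (1,3): δ = 104.46°  ·
  (1,4): δ = 44.79°  ✓
  (1,5): δ = 33.33°  ✓
  (1,6): δ = 73.13°  ·
  (1,7): δ = 104.17°  ·
  (2,3): δ = 142.14°  ·
  (2,4): δ = 82.47°  ·
  (2,5): δ = 4.35°  ✓
  (2,6): δ = 35.45°  ✓
  (2,7): δ = 66.49°  ·
  (3,4): δ = 120.33°  ·
  (3,5): δ = 42.21°  ✓
  (3,6): δ = 2.41°  ✓
  (3,7): δ = 28.63°  ✓
  (4,5): δ = 101.88°  ·
  (4,6): δ = 62.08°  ·
  (4,7): δ = 31.05°  ✓
  (5,6): δ = 140.20°  ·
  (5,7): δ = 109.17°  ·
  (6,7): δ = 148.96°  ·
antipodal pairs: 9

count = 9; pairs: (0,4), (1,4), (1,5), (2,5), (2,6), (3,5), (3,6), (3,7), (4,7)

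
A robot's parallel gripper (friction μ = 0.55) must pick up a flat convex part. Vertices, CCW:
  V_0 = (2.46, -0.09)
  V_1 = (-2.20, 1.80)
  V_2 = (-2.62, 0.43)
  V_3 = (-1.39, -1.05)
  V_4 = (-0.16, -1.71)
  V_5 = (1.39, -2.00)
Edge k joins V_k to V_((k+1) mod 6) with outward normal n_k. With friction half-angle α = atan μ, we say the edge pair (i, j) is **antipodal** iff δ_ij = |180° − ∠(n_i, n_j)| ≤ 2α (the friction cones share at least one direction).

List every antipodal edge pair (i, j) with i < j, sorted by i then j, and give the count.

count = 4; pairs: (0,2), (0,3), (0,4), (1,5)

α = atan 0.55 = 28.81°;  2α = 57.62°
n_0 = (+0.3758, +0.9267)
n_1 = (-0.9561, +0.2931)
n_2 = (-0.7691, -0.6392)
n_3 = (-0.4728, -0.8812)
n_4 = (-0.1839, -0.9829)
n_5 = (+0.8724, -0.4887)
  (0,1): δ = 84.97°  ·
  (0,2): δ = 28.19°  ✓
  (0,3): δ = 6.14°  ✓
  (0,4): δ = 11.48°  ✓
  (0,5): δ = 82.82°  ·
  (1,2): δ = 123.23°  ·
  (1,3): δ = 101.17°  ·
  (1,4): δ = 83.55°  ·
  (1,5): δ = 12.21°  ✓
  (2,3): δ = 157.95°  ·
  (2,4): δ = 140.33°  ·
  (2,5): δ = 68.99°  ·
  (3,4): δ = 162.38°  ·
  (3,5): δ = 91.04°  ·
  (4,5): δ = 108.66°  ·
antipodal pairs: 4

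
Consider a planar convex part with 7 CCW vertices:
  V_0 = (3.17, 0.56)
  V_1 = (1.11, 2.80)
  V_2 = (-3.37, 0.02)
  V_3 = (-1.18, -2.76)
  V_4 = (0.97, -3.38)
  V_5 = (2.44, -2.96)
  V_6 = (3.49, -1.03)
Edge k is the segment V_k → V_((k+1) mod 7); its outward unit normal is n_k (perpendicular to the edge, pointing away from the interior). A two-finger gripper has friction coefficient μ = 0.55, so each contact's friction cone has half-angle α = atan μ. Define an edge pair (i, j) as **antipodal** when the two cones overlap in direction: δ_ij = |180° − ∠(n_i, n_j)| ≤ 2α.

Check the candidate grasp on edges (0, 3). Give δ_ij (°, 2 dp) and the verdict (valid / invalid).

α = atan 0.55 = 28.81°;  2α = 57.62°
edge 0: e_0 = (-2.06, +2.24);  n_0 = (+0.7361, +0.6769)
edge 3: e_3 = (+2.15, -0.62);  n_3 = (-0.2771, -0.9608)
∠(n_0, n_3) = 148.69°
δ = |180° − 148.69°| = 31.31°
31.31° ≤ 2α = 57.62°  →  valid

δ = 31.31°, valid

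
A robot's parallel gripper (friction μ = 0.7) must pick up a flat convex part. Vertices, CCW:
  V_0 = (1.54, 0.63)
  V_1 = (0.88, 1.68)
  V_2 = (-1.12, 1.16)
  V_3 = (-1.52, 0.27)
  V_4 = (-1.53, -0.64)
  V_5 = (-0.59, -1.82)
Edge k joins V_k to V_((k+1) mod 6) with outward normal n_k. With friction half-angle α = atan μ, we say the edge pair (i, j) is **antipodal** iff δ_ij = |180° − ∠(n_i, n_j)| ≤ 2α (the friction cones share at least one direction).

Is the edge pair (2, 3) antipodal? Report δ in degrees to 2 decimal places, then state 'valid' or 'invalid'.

δ = 156.43°, invalid

α = atan 0.7 = 34.99°;  2α = 69.98°
edge 2: e_2 = (-0.40, -0.89);  n_2 = (-0.9121, +0.4099)
edge 3: e_3 = (-0.01, -0.91);  n_3 = (-0.9999, +0.0110)
∠(n_2, n_3) = 23.57°
δ = |180° − 23.57°| = 156.43°
156.43° > 2α = 69.98°  →  invalid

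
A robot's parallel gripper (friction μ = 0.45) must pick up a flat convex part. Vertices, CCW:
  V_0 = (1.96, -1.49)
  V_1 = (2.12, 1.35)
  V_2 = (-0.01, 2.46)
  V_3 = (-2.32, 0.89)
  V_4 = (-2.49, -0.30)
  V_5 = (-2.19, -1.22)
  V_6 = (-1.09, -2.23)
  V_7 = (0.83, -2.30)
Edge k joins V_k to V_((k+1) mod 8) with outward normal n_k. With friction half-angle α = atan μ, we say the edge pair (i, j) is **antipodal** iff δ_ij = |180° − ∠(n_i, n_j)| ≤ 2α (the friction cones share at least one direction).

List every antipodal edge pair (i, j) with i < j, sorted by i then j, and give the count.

α = atan 0.45 = 24.23°;  2α = 48.46°
n_0 = (+0.9984, -0.0562)
n_1 = (+0.4621, +0.8868)
n_2 = (-0.5621, +0.8271)
n_3 = (-0.9899, +0.1414)
n_4 = (-0.9507, -0.3100)
n_5 = (-0.6763, -0.7366)
n_6 = (-0.0364, -0.9993)
n_7 = (+0.5826, -0.8128)
  (0,1): δ = 114.30°  ·
  (0,2): δ = 52.57°  ·
  (0,3): δ = 4.91°  ✓
  (0,4): δ = 21.28°  ✓
  (0,5): δ = 50.67°  ·
  (0,6): δ = 91.14°  ·
  (0,7): δ = 128.86°  ·
  (1,2): δ = 118.27°  ·
  (1,3): δ = 70.60°  ·
  (1,4): δ = 44.41°  ✓
  (1,5): δ = 15.03°  ✓
  (1,6): δ = 25.44°  ✓
  (1,7): δ = 63.16°  ·
  (2,3): δ = 132.33°  ·
  (2,4): δ = 106.14°  ·
  (2,5): δ = 76.76°  ·
  (2,6): δ = 36.29°  ✓
  (2,7): δ = 1.43°  ✓
  (3,4): δ = 153.81°  ·
  (3,5): δ = 124.43°  ·
  (3,6): δ = 83.96°  ·
  (3,7): δ = 46.24°  ✓
  (4,5): δ = 150.62°  ·
  (4,6): δ = 110.15°  ·
  (4,7): δ = 72.43°  ·
  (5,6): δ = 139.53°  ·
  (5,7): δ = 101.81°  ·
  (6,7): δ = 142.28°  ·
antipodal pairs: 8

count = 8; pairs: (0,3), (0,4), (1,4), (1,5), (1,6), (2,6), (2,7), (3,7)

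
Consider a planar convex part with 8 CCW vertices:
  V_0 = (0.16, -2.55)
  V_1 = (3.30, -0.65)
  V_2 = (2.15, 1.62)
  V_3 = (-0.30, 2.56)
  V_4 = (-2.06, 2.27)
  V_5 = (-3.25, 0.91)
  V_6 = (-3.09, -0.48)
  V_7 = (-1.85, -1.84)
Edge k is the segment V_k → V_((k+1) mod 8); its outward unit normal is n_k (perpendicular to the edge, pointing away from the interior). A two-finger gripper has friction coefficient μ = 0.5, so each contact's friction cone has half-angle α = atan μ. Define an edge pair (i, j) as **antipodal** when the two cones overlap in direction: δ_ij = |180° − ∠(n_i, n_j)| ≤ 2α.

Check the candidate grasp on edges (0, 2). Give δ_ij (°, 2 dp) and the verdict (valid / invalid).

δ = 52.17°, valid

α = atan 0.5 = 26.57°;  2α = 53.13°
edge 0: e_0 = (+3.14, +1.90);  n_0 = (+0.5177, -0.8556)
edge 2: e_2 = (-2.45, +0.94);  n_2 = (+0.3582, +0.9336)
∠(n_0, n_2) = 127.83°
δ = |180° − 127.83°| = 52.17°
52.17° ≤ 2α = 53.13°  →  valid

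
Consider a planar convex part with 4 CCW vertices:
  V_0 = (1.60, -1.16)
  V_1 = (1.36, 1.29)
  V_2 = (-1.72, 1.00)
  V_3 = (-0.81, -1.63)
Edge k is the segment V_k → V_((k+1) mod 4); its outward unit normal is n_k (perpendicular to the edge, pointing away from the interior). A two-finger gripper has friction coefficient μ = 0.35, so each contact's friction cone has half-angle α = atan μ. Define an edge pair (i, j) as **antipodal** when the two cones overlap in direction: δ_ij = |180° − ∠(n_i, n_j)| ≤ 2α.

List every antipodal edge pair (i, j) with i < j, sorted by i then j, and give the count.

count = 2; pairs: (0,2), (1,3)

α = atan 0.35 = 19.29°;  2α = 38.58°
n_0 = (+0.9952, +0.0975)
n_1 = (-0.0937, +0.9956)
n_2 = (-0.9450, -0.3270)
n_3 = (+0.1914, -0.9815)
  (0,1): δ = 90.22°  ·
  (0,2): δ = 13.49°  ✓
  (0,3): δ = 95.44°  ·
  (1,2): δ = 76.29°  ·
  (1,3): δ = 5.66°  ✓
  (2,3): δ = 98.05°  ·
antipodal pairs: 2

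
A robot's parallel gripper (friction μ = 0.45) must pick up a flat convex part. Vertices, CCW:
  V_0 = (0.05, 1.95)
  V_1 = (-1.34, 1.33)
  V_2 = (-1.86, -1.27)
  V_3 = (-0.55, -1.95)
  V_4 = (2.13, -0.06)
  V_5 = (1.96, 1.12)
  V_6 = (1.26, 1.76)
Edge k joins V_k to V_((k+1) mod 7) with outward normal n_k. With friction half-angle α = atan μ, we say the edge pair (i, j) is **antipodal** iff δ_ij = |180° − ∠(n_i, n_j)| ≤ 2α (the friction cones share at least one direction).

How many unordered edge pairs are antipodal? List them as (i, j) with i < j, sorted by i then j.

α = atan 0.45 = 24.23°;  2α = 48.46°
n_0 = (-0.4074, +0.9133)
n_1 = (-0.9806, +0.1961)
n_2 = (-0.4607, -0.8875)
n_3 = (+0.5763, -0.8172)
n_4 = (+0.9898, +0.1426)
n_5 = (+0.6748, +0.7380)
n_6 = (+0.1551, +0.9879)
  (0,1): δ = 125.35°  ·
  (0,2): δ = 51.47°  ·
  (0,3): δ = 11.15°  ✓
  (0,4): δ = 74.16°  ·
  (0,5): δ = 113.52°  ·
  (0,6): δ = 147.04°  ·
  (1,2): δ = 106.12°  ·
  (1,3): δ = 43.50°  ✓
  (1,4): δ = 19.51°  ✓
  (1,5): δ = 58.87°  ·
  (1,6): δ = 92.39°  ·
  (2,3): δ = 117.37°  ·
  (2,4): δ = 54.37°  ·
  (2,5): δ = 15.00°  ✓
  (2,6): δ = 18.51°  ✓
  (3,4): δ = 116.99°  ·
  (3,5): δ = 77.63°  ·
  (3,6): δ = 44.12°  ✓
  (4,5): δ = 140.63°  ·
  (4,6): δ = 107.12°  ·
  (5,6): δ = 146.49°  ·
antipodal pairs: 6

count = 6; pairs: (0,3), (1,3), (1,4), (2,5), (2,6), (3,6)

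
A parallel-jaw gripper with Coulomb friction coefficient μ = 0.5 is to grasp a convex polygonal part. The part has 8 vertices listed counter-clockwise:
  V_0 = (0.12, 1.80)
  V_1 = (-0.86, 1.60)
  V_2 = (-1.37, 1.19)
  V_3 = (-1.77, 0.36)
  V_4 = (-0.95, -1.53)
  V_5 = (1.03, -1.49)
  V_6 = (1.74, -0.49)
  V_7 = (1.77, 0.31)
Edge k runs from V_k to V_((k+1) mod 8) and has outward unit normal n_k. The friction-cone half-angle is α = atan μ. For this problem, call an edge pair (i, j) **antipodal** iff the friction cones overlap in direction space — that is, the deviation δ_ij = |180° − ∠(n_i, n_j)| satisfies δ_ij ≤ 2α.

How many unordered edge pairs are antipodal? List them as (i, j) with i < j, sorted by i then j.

count = 10; pairs: (0,4), (0,5), (1,4), (1,5), (1,6), (2,5), (2,6), (3,6), (3,7), (4,7)

α = atan 0.5 = 26.57°;  2α = 53.13°
n_0 = (-0.2000, +0.9798)
n_1 = (-0.6266, +0.7794)
n_2 = (-0.9008, +0.4341)
n_3 = (-0.9174, -0.3980)
n_4 = (+0.0202, -0.9998)
n_5 = (+0.8154, -0.5789)
n_6 = (+0.9993, -0.0375)
n_7 = (+0.6702, +0.7422)
  (0,1): δ = 152.74°  ·
  (0,2): δ = 127.27°  ·
  (0,3): δ = 78.08°  ·
  (0,4): δ = 10.38°  ✓
  (0,5): δ = 43.09°  ✓
  (0,6): δ = 76.32°  ·
  (0,7): δ = 126.38°  ·
  (1,2): δ = 154.53°  ·
  (1,3): δ = 105.34°  ·
  (1,4): δ = 37.64°  ✓
  (1,5): δ = 15.83°  ✓
  (1,6): δ = 49.06°  ✓
  (1,7): δ = 99.12°  ·
  (2,3): δ = 130.82°  ·
  (2,4): δ = 63.11°  ·
  (2,5): δ = 9.64°  ✓
  (2,6): δ = 23.58°  ✓
  (2,7): δ = 73.65°  ·
  (3,4): δ = 112.30°  ·
  (3,5): δ = 58.83°  ·
  (3,6): δ = 25.60°  ✓
  (3,7): δ = 24.46°  ✓
  (4,5): δ = 126.53°  ·
  (4,6): δ = 93.30°  ·
  (4,7): δ = 43.24°  ✓
  (5,6): δ = 146.77°  ·
  (5,7): δ = 96.71°  ·
  (6,7): δ = 129.94°  ·
antipodal pairs: 10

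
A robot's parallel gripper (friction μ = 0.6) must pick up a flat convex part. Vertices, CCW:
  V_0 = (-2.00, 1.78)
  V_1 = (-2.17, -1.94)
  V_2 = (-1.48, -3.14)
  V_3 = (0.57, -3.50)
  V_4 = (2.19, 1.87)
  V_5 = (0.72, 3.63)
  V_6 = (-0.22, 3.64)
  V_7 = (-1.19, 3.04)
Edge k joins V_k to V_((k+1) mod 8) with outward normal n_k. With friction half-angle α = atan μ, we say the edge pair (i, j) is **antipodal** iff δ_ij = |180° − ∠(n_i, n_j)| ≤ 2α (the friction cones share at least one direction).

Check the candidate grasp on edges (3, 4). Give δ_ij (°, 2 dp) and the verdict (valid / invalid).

α = atan 0.6 = 30.96°;  2α = 61.93°
edge 3: e_3 = (+1.62, +5.37);  n_3 = (+0.9574, -0.2888)
edge 4: e_4 = (-1.47, +1.76);  n_4 = (+0.7675, +0.6410)
∠(n_3, n_4) = 56.66°
δ = |180° − 56.66°| = 123.34°
123.34° > 2α = 61.93°  →  invalid

δ = 123.34°, invalid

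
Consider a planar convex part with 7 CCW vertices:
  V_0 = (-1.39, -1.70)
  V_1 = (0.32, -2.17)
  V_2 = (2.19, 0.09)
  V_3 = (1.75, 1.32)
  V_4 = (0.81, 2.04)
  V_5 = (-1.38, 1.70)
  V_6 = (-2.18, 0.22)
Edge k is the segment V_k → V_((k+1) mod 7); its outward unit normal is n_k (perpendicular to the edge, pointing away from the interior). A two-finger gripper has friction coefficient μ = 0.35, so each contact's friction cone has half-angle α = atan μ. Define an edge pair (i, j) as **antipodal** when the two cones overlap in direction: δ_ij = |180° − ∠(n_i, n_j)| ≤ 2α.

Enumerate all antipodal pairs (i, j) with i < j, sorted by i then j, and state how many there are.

count = 5; pairs: (0,3), (0,4), (1,5), (2,6), (3,6)

α = atan 0.35 = 19.29°;  2α = 38.58°
n_0 = (-0.2650, -0.9642)
n_1 = (+0.7705, -0.6375)
n_2 = (+0.9416, +0.3368)
n_3 = (+0.6081, +0.7939)
n_4 = (-0.1534, +0.9882)
n_5 = (-0.8797, +0.4755)
n_6 = (-0.9248, -0.3805)
  (0,1): δ = 114.24°  ·
  (0,2): δ = 54.95°  ·
  (0,3): δ = 22.08°  ✓
  (0,4): δ = 24.19°  ✓
  (0,5): δ = 76.98°  ·
  (0,6): δ = 127.73°  ·
  (1,2): δ = 120.71°  ·
  (1,3): δ = 87.85°  ·
  (1,4): δ = 41.57°  ·
  (1,5): δ = 11.21°  ✓
  (1,6): δ = 61.97°  ·
  (2,3): δ = 147.13°  ·
  (2,4): δ = 100.86°  ·
  (2,5): δ = 48.08°  ·
  (2,6): δ = 2.68°  ✓
  (3,4): δ = 133.72°  ·
  (3,5): δ = 80.94°  ·
  (3,6): δ = 30.18°  ✓
  (4,5): δ = 127.22°  ·
  (4,6): δ = 76.46°  ·
  (5,6): δ = 129.24°  ·
antipodal pairs: 5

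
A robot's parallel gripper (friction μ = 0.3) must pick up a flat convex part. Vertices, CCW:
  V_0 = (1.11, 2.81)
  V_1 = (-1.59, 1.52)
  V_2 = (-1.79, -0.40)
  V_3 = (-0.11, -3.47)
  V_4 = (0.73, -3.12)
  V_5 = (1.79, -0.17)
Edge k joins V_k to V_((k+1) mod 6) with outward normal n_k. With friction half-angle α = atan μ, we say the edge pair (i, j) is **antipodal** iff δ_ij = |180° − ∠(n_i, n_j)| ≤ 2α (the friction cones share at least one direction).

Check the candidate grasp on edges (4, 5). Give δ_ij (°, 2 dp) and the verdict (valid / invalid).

α = atan 0.3 = 16.70°;  2α = 33.40°
edge 4: e_4 = (+1.06, +2.95);  n_4 = (+0.9411, -0.3382)
edge 5: e_5 = (-0.68, +2.98);  n_5 = (+0.9749, +0.2225)
∠(n_4, n_5) = 32.62°
δ = |180° − 32.62°| = 147.38°
147.38° > 2α = 33.40°  →  invalid

δ = 147.38°, invalid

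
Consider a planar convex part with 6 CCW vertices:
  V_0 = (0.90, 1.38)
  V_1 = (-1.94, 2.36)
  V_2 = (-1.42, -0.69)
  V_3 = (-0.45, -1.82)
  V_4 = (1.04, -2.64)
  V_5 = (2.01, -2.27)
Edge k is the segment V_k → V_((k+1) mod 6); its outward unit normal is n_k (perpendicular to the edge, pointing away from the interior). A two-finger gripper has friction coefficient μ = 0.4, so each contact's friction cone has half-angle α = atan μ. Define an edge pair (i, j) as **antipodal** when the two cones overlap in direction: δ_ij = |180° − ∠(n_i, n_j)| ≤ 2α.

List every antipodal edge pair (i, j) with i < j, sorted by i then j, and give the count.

count = 5; pairs: (0,2), (0,3), (0,4), (1,5), (2,5)

α = atan 0.4 = 21.80°;  2α = 43.60°
n_0 = (+0.3262, +0.9453)
n_1 = (-0.9858, -0.1681)
n_2 = (-0.7588, -0.6513)
n_3 = (-0.4821, -0.8761)
n_4 = (+0.3564, -0.9343)
n_5 = (+0.9567, +0.2910)
  (0,1): δ = 61.29°  ·
  (0,2): δ = 30.32°  ✓
  (0,3): δ = 9.79°  ✓
  (0,4): δ = 39.92°  ✓
  (0,5): δ = 125.95°  ·
  (1,2): δ = 149.03°  ·
  (1,3): δ = 128.50°  ·
  (1,4): δ = 78.80°  ·
  (1,5): δ = 7.24°  ✓
  (2,3): δ = 159.47°  ·
  (2,4): δ = 109.76°  ·
  (2,5): δ = 23.73°  ✓
  (3,4): δ = 130.30°  ·
  (3,5): δ = 44.26°  ·
  (4,5): δ = 93.96°  ·
antipodal pairs: 5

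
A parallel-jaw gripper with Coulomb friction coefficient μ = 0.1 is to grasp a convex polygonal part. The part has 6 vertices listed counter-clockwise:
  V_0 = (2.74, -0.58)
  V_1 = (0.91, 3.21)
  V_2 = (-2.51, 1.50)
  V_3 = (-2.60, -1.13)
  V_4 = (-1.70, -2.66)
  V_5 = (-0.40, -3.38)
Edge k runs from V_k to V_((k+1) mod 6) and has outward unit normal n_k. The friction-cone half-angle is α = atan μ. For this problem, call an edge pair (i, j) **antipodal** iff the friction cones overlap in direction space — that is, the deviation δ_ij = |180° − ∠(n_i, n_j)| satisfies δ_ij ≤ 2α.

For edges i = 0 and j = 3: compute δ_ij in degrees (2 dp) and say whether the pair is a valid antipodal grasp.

δ = 4.69°, valid

α = atan 0.1 = 5.71°;  2α = 11.42°
edge 0: e_0 = (-1.83, +3.79);  n_0 = (+0.9005, +0.4348)
edge 3: e_3 = (+0.90, -1.53);  n_3 = (-0.8619, -0.5070)
∠(n_0, n_3) = 175.31°
δ = |180° − 175.31°| = 4.69°
4.69° ≤ 2α = 11.42°  →  valid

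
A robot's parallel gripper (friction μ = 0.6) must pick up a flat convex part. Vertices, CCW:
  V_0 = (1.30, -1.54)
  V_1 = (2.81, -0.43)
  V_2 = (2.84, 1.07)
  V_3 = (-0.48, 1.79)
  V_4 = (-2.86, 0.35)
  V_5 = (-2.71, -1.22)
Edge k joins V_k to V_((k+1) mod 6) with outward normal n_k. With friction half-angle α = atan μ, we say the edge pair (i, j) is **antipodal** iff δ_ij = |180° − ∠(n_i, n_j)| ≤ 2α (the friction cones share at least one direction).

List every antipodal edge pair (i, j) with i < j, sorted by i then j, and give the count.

count = 7; pairs: (0,2), (0,3), (0,4), (1,3), (1,4), (2,5), (3,5)

α = atan 0.6 = 30.96°;  2α = 61.93°
n_0 = (+0.5923, -0.8057)
n_1 = (+0.9998, -0.0200)
n_2 = (+0.2119, +0.9773)
n_3 = (-0.5177, +0.8556)
n_4 = (-0.9955, -0.0951)
n_5 = (-0.0795, -0.9968)
  (0,1): δ = 127.47°  ·
  (0,2): δ = 48.56°  ✓
  (0,3): δ = 5.14°  ✓
  (0,4): δ = 59.14°  ✓
  (0,5): δ = 139.12°  ·
  (1,2): δ = 101.09°  ·
  (1,3): δ = 57.68°  ✓
  (1,4): δ = 6.60°  ✓
  (1,5): δ = 86.58°  ·
  (2,3): δ = 136.59°  ·
  (2,4): δ = 72.31°  ·
  (2,5): δ = 7.67°  ✓
  (3,4): δ = 115.72°  ·
  (3,5): δ = 35.74°  ✓
  (4,5): δ = 100.02°  ·
antipodal pairs: 7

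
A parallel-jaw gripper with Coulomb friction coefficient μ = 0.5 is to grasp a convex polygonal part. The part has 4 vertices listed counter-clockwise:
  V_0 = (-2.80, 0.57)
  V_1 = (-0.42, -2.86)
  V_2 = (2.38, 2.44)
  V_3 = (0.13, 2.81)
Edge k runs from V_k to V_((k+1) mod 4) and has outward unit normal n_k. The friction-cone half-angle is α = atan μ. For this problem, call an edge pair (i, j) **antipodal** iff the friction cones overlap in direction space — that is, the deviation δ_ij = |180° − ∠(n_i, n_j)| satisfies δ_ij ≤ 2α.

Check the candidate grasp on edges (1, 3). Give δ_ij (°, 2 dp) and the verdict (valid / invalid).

α = atan 0.5 = 26.57°;  2α = 53.13°
edge 1: e_1 = (+2.80, +5.30);  n_1 = (+0.8842, -0.4671)
edge 3: e_3 = (-2.93, -2.24);  n_3 = (-0.6073, +0.7944)
∠(n_1, n_3) = 155.25°
δ = |180° − 155.25°| = 24.75°
24.75° ≤ 2α = 53.13°  →  valid

δ = 24.75°, valid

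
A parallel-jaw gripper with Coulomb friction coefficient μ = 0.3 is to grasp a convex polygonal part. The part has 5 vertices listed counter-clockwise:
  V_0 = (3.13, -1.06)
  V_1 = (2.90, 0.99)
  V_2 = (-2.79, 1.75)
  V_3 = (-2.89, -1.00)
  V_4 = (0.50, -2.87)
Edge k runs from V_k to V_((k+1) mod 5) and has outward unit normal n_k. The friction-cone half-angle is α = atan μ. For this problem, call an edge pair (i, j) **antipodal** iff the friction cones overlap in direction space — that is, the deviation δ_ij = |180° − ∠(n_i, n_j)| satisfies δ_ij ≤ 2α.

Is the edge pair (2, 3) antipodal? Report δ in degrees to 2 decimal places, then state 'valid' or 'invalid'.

α = atan 0.3 = 16.70°;  2α = 33.40°
edge 2: e_2 = (-0.10, -2.75);  n_2 = (-0.9993, +0.0363)
edge 3: e_3 = (+3.39, -1.87);  n_3 = (-0.4830, -0.8756)
∠(n_2, n_3) = 63.20°
δ = |180° − 63.20°| = 116.80°
116.80° > 2α = 33.40°  →  invalid

δ = 116.80°, invalid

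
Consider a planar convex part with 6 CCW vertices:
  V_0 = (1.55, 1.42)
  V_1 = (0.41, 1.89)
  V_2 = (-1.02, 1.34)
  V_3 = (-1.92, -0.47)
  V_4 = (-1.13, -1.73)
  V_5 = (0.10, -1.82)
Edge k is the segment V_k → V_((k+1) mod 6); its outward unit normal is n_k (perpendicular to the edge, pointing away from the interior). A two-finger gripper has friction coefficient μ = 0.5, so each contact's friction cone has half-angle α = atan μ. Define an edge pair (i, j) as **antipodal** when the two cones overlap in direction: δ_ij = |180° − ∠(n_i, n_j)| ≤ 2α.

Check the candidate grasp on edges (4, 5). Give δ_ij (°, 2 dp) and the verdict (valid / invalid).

δ = 109.93°, invalid

α = atan 0.5 = 26.57°;  2α = 53.13°
edge 4: e_4 = (+1.23, -0.09);  n_4 = (-0.0730, -0.9973)
edge 5: e_5 = (+1.45, +3.24);  n_5 = (+0.9128, -0.4085)
∠(n_4, n_5) = 70.07°
δ = |180° − 70.07°| = 109.93°
109.93° > 2α = 53.13°  →  invalid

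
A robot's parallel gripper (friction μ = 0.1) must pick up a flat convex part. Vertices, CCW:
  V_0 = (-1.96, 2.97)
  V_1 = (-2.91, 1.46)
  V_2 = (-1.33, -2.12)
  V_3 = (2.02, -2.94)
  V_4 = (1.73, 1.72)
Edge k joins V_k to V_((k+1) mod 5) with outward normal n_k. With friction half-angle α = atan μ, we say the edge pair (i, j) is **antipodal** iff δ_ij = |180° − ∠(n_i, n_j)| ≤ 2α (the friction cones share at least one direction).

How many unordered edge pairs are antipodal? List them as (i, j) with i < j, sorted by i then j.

count = 1; pairs: (2,4)

α = atan 0.1 = 5.71°;  2α = 11.42°
n_0 = (-0.8464, +0.5325)
n_1 = (-0.9149, -0.4038)
n_2 = (-0.2378, -0.9713)
n_3 = (+0.9981, +0.0621)
n_4 = (+0.3208, +0.9471)
  (0,1): δ = 124.01°  ·
  (0,2): δ = 71.58°  ·
  (0,3): δ = 35.74°  ·
  (0,4): δ = 103.46°  ·
  (1,2): δ = 127.57°  ·
  (1,3): δ = 20.25°  ·
  (1,4): δ = 47.47°  ·
  (2,3): δ = 72.68°  ·
  (2,4): δ = 4.96°  ✓
  (3,4): δ = 112.28°  ·
antipodal pairs: 1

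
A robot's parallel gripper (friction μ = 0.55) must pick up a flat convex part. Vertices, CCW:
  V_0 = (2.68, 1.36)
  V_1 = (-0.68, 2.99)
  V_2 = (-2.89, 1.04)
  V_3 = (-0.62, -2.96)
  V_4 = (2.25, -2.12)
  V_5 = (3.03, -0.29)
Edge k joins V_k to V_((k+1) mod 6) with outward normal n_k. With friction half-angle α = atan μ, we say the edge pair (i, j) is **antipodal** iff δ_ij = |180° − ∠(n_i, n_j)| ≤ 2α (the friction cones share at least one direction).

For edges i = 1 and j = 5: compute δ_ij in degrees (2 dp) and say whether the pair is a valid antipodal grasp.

δ = 60.55°, invalid

α = atan 0.55 = 28.81°;  2α = 57.62°
edge 1: e_1 = (-2.21, -1.95);  n_1 = (-0.6616, +0.7498)
edge 5: e_5 = (-0.35, +1.65);  n_5 = (+0.9782, +0.2075)
∠(n_1, n_5) = 119.45°
δ = |180° − 119.45°| = 60.55°
60.55° > 2α = 57.62°  →  invalid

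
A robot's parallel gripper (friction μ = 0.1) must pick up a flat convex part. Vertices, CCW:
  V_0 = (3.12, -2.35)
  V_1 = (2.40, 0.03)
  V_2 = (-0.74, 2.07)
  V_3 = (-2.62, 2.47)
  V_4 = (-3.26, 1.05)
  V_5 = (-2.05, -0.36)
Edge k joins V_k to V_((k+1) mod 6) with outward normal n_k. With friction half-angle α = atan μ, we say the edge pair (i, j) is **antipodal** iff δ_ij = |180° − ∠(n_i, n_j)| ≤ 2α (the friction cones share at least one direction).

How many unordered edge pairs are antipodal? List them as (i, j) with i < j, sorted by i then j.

α = atan 0.1 = 5.71°;  2α = 11.42°
n_0 = (+0.9572, +0.2896)
n_1 = (+0.5448, +0.8386)
n_2 = (+0.2081, +0.9781)
n_3 = (-0.9117, +0.4109)
n_4 = (-0.7589, -0.6512)
n_5 = (-0.3592, -0.9333)
  (0,1): δ = 139.84°  ·
  (0,2): δ = 118.84°  ·
  (0,3): δ = 41.09°  ·
  (0,4): δ = 23.80°  ·
  (0,5): δ = 52.12°  ·
  (1,2): δ = 159.00°  ·
  (1,3): δ = 81.25°  ·
  (1,4): δ = 16.35°  ·
  (1,5): δ = 11.96°  ·
  (2,3): δ = 102.25°  ·
  (2,4): δ = 37.35°  ·
  (2,5): δ = 9.04°  ✓
  (3,4): δ = 115.10°  ·
  (3,5): δ = 86.79°  ·
  (4,5): δ = 151.69°  ·
antipodal pairs: 1

count = 1; pairs: (2,5)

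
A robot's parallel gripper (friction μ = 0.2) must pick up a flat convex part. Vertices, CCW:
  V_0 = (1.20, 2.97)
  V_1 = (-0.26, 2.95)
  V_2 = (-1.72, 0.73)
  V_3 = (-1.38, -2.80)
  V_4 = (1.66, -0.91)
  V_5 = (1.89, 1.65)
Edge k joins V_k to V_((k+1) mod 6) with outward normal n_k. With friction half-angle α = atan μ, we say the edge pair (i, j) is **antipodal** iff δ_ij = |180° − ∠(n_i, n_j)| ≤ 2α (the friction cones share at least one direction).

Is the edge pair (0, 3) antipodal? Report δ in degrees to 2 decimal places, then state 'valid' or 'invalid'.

α = atan 0.2 = 11.31°;  2α = 22.62°
edge 0: e_0 = (-1.46, -0.02);  n_0 = (-0.0137, +0.9999)
edge 3: e_3 = (+3.04, +1.89);  n_3 = (+0.5280, -0.8493)
∠(n_0, n_3) = 148.92°
δ = |180° − 148.92°| = 31.08°
31.08° > 2α = 22.62°  →  invalid

δ = 31.08°, invalid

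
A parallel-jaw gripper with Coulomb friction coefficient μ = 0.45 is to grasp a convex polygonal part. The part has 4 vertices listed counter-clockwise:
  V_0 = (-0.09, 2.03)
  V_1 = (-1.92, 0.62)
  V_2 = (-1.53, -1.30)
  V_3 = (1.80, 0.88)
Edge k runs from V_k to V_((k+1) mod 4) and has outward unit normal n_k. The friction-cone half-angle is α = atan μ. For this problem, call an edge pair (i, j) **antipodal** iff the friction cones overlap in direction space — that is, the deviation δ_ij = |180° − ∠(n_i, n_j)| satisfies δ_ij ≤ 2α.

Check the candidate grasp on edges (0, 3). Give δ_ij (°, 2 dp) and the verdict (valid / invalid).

α = atan 0.45 = 24.23°;  2α = 48.46°
edge 0: e_0 = (-1.83, -1.41);  n_0 = (-0.6103, +0.7921)
edge 3: e_3 = (-1.89, +1.15);  n_3 = (+0.5198, +0.8543)
∠(n_0, n_3) = 68.93°
δ = |180° − 68.93°| = 111.07°
111.07° > 2α = 48.46°  →  invalid

δ = 111.07°, invalid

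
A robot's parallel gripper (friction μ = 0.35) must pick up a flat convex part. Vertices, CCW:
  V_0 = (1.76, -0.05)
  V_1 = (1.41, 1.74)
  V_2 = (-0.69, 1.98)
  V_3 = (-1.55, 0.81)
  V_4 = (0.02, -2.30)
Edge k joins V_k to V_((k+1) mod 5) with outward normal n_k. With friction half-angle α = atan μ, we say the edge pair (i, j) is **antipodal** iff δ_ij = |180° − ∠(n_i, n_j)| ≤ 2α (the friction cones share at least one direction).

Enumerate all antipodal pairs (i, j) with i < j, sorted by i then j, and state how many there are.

α = atan 0.35 = 19.29°;  2α = 38.58°
n_0 = (+0.9814, +0.1919)
n_1 = (+0.1135, +0.9935)
n_2 = (-0.8057, +0.5923)
n_3 = (-0.8927, -0.4507)
n_4 = (+0.7911, -0.6117)
  (0,1): δ = 107.58°  ·
  (0,2): δ = 47.38°  ·
  (0,3): δ = 15.72°  ✓
  (0,4): δ = 131.22°  ·
  (1,2): δ = 119.80°  ·
  (1,3): δ = 56.69°  ·
  (1,4): δ = 58.80°  ·
  (2,3): δ = 116.90°  ·
  (2,4): δ = 1.40°  ✓
  (3,4): δ = 64.50°  ·
antipodal pairs: 2

count = 2; pairs: (0,3), (2,4)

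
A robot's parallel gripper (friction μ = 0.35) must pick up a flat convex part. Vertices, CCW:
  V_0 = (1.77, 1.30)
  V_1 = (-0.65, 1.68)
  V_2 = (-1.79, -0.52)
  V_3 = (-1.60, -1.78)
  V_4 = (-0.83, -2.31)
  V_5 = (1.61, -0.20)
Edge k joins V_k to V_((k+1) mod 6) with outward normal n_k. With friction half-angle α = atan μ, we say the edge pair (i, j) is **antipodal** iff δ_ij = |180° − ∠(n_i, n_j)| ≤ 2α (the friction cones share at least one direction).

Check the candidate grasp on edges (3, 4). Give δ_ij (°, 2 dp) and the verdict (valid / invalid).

δ = 104.61°, invalid

α = atan 0.35 = 19.29°;  2α = 38.58°
edge 3: e_3 = (+0.77, -0.53);  n_3 = (-0.5670, -0.8237)
edge 4: e_4 = (+2.44, +2.11);  n_4 = (+0.6541, -0.7564)
∠(n_3, n_4) = 75.39°
δ = |180° − 75.39°| = 104.61°
104.61° > 2α = 38.58°  →  invalid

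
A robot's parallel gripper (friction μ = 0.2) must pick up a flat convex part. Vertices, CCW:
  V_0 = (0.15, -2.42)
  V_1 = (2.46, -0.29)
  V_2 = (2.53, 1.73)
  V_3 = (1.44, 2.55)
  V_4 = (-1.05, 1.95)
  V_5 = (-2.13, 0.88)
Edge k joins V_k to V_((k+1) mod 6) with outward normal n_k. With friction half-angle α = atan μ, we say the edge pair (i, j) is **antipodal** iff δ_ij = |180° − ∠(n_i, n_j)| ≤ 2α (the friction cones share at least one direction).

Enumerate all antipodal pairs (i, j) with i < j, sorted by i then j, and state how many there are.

count = 2; pairs: (0,4), (2,5)

α = atan 0.2 = 11.31°;  2α = 22.62°
n_0 = (+0.6779, -0.7352)
n_1 = (+0.9994, -0.0346)
n_2 = (+0.6012, +0.7991)
n_3 = (-0.2343, +0.9722)
n_4 = (-0.7038, +0.7104)
n_5 = (-0.8227, -0.5684)
  (0,1): δ = 134.66°  ·
  (0,2): δ = 79.63°  ·
  (0,3): δ = 29.13°  ·
  (0,4): δ = 2.06°  ✓
  (0,5): δ = 81.96°  ·
  (1,2): δ = 124.97°  ·
  (1,3): δ = 74.47°  ·
  (1,4): δ = 43.28°  ·
  (1,5): δ = 36.63°  ·
  (2,3): δ = 129.50°  ·
  (2,4): δ = 98.31°  ·
  (2,5): δ = 18.41°  ✓
  (3,4): δ = 148.81°  ·
  (3,5): δ = 68.91°  ·
  (4,5): δ = 100.09°  ·
antipodal pairs: 2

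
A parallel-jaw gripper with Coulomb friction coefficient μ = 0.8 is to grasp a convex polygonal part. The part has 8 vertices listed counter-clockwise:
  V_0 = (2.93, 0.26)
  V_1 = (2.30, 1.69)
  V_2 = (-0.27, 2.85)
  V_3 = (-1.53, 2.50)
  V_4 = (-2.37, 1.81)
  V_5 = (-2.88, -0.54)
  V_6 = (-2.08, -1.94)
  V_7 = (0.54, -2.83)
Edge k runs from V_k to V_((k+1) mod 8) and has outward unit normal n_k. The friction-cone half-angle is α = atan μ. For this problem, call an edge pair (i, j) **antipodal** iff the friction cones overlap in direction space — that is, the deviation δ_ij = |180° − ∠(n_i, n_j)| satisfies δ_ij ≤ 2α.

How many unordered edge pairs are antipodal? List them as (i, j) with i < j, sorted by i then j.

count = 14; pairs: (0,3), (0,4), (0,5), (0,6), (1,5), (1,6), (1,7), (2,5), (2,6), (2,7), (3,6), (3,7), (4,7), (5,7)

α = atan 0.8 = 38.66°;  2α = 77.32°
n_0 = (+0.9151, +0.4032)
n_1 = (+0.4114, +0.9115)
n_2 = (-0.2676, +0.9635)
n_3 = (-0.6347, +0.7727)
n_4 = (-0.9773, +0.2121)
n_5 = (-0.8682, -0.4961)
n_6 = (-0.3216, -0.9469)
n_7 = (+0.7910, -0.6118)
  (0,1): δ = 138.07°  ·
  (0,2): δ = 98.25°  ·
  (0,3): δ = 74.38°  ✓
  (0,4): δ = 36.02°  ✓
  (0,5): δ = 5.97°  ✓
  (0,6): δ = 47.46°  ✓
  (0,7): δ = 118.50°  ·
  (1,2): δ = 140.18°  ·
  (1,3): δ = 116.31°  ·
  (1,4): δ = 77.95°  ·
  (1,5): δ = 35.96°  ✓
  (1,6): δ = 5.53°  ✓
  (1,7): δ = 76.57°  ✓
  (2,3): δ = 156.12°  ·
  (2,4): δ = 117.77°  ·
  (2,5): δ = 75.78°  ✓
  (2,6): δ = 34.29°  ✓
  (2,7): δ = 36.76°  ✓
  (3,4): δ = 141.65°  ·
  (3,5): δ = 99.66°  ·
  (3,6): δ = 58.16°  ✓
  (3,7): δ = 12.88°  ✓
  (4,5): δ = 138.01°  ·
  (4,6): δ = 96.52°  ·
  (4,7): δ = 25.48°  ✓
  (5,6): δ = 138.51°  ·
  (5,7): δ = 67.47°  ✓
  (6,7): δ = 108.96°  ·
antipodal pairs: 14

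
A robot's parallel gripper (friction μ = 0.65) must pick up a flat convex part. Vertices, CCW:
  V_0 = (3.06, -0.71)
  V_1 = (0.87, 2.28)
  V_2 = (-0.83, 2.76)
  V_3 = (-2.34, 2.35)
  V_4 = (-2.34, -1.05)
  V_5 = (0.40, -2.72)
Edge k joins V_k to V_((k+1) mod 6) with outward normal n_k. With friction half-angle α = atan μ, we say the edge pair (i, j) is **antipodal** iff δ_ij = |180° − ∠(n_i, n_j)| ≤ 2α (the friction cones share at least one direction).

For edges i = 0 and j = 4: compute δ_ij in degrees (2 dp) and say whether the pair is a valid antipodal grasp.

α = atan 0.65 = 33.02°;  2α = 66.05°
edge 0: e_0 = (-2.19, +2.99);  n_0 = (+0.8067, +0.5909)
edge 4: e_4 = (+2.74, -1.67);  n_4 = (-0.5204, -0.8539)
∠(n_0, n_4) = 157.58°
δ = |180° − 157.58°| = 22.42°
22.42° ≤ 2α = 66.05°  →  valid

δ = 22.42°, valid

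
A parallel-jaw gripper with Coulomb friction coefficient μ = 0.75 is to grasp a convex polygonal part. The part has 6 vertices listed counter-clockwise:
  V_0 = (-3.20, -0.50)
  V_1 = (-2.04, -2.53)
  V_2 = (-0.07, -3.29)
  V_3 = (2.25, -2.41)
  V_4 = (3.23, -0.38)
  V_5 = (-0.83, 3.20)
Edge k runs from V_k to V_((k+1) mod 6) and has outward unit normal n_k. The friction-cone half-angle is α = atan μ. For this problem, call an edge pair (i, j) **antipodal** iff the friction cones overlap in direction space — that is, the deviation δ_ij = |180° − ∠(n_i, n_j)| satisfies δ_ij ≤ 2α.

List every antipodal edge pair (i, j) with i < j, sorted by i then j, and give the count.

α = atan 0.75 = 36.87°;  2α = 73.74°
n_0 = (-0.8682, -0.4961)
n_1 = (-0.3599, -0.9330)
n_2 = (+0.3547, -0.9350)
n_3 = (+0.9006, -0.4347)
n_4 = (+0.6614, +0.7501)
n_5 = (-0.8421, +0.5394)
  (0,1): δ = 140.84°  ·
  (0,2): δ = 98.97°  ·
  (0,3): δ = 55.51°  ✓
  (0,4): δ = 18.85°  ✓
  (0,5): δ = 117.61°  ·
  (1,2): δ = 138.13°  ·
  (1,3): δ = 94.67°  ·
  (1,4): δ = 20.31°  ✓
  (1,5): δ = 78.45°  ·
  (2,3): δ = 136.54°  ·
  (2,4): δ = 62.18°  ✓
  (2,5): δ = 36.59°  ✓
  (3,4): δ = 105.64°  ·
  (3,5): δ = 6.87°  ✓
  (4,5): δ = 81.24°  ·
antipodal pairs: 6

count = 6; pairs: (0,3), (0,4), (1,4), (2,4), (2,5), (3,5)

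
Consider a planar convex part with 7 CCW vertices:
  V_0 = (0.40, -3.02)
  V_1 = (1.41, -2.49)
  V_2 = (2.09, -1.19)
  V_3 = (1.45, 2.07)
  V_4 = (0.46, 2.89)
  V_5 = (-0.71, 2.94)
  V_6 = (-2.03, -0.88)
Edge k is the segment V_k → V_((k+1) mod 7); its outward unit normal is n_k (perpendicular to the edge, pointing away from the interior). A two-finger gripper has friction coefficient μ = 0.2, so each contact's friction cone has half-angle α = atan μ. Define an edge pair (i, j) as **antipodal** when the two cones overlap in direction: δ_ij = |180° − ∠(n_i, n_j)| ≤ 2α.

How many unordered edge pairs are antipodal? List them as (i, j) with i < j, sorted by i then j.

α = atan 0.2 = 11.31°;  2α = 22.62°
n_0 = (+0.4647, -0.8855)
n_1 = (+0.8861, -0.4635)
n_2 = (+0.9813, +0.1926)
n_3 = (+0.6379, +0.7701)
n_4 = (+0.0427, +0.9991)
n_5 = (-0.9452, +0.3266)
n_6 = (-0.6609, -0.7505)
  (0,1): δ = 145.30°  ·
  (0,2): δ = 106.58°  ·
  (0,3): δ = 67.32°  ·
  (0,4): δ = 30.14°  ·
  (0,5): δ = 43.25°  ·
  (0,6): δ = 110.94°  ·
  (1,2): δ = 141.28°  ·
  (1,3): δ = 102.02°  ·
  (1,4): δ = 64.83°  ·
  (1,5): δ = 8.55°  ✓
  (1,6): δ = 76.24°  ·
  (2,3): δ = 140.74°  ·
  (2,4): δ = 103.55°  ·
  (2,5): δ = 30.17°  ·
  (2,6): δ = 37.52°  ·
  (3,4): δ = 142.81°  ·
  (3,5): δ = 69.43°  ·
  (3,6): δ = 1.73°  ✓
  (4,5): δ = 106.62°  ·
  (4,6): δ = 38.92°  ·
  (5,6): δ = 112.31°  ·
antipodal pairs: 2

count = 2; pairs: (1,5), (3,6)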